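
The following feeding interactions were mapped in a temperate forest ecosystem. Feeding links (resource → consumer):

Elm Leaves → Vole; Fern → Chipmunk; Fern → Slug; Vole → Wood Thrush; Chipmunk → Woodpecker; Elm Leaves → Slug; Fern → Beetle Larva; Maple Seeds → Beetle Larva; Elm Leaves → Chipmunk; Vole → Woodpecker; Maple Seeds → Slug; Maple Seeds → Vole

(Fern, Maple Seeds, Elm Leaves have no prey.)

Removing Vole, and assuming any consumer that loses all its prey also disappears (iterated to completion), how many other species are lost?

Remove Vole.
Round 1: Wood Thrush (all prey gone) → extinct.
No further losses. Total secondary extinctions: 1.

1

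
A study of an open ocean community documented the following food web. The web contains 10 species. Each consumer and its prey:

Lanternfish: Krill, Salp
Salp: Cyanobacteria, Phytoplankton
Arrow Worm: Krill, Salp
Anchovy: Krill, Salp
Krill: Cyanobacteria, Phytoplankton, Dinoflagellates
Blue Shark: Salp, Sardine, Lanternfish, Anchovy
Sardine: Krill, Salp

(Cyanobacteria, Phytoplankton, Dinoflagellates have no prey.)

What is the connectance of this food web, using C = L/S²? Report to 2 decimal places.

The web has S = 10 species and L = 17 feeding links.
C = L / S² = 17 / 100 = 0.1700 ≈ 0.17.

C = 0.17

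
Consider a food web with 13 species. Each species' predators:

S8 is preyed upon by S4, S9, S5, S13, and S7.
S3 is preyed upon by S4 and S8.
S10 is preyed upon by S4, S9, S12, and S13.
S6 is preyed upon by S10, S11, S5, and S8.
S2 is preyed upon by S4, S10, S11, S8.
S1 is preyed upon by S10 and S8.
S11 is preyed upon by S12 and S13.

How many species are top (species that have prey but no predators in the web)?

Top species (has prey, but nothing eats it): S13, S9, S5, S4, S12, S7.
Count: 6.

6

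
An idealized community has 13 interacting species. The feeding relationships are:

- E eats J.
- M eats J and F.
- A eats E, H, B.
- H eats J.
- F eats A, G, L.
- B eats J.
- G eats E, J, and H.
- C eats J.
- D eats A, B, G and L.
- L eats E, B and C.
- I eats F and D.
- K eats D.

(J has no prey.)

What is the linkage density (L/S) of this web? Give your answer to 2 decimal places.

There are L = 25 links among S = 13 species.
L/S = 25/13 = 1.9231 ≈ 1.92.

L/S = 1.92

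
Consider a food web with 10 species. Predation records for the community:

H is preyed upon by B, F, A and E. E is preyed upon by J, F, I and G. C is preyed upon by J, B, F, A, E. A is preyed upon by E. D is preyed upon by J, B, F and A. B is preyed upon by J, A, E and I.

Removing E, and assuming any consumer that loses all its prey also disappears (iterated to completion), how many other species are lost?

Remove E.
Round 1: G (all prey gone) → extinct.
No further losses. Total secondary extinctions: 1.

1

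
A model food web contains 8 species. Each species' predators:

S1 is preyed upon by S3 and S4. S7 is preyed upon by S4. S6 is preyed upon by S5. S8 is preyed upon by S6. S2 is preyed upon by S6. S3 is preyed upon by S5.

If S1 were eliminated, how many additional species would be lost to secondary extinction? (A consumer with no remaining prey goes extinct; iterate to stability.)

1

Remove S1.
Round 1: S3 (all prey gone) → extinct.
No further losses. Total secondary extinctions: 1.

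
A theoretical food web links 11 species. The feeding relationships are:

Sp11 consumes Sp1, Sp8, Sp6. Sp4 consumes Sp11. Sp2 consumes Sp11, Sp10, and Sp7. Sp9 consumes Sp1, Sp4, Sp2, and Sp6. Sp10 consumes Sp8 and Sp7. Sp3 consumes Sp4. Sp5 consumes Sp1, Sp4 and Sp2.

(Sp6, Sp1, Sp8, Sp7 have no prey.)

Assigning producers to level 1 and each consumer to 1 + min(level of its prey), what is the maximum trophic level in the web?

4

Producers (level 1): Sp6, Sp1, Sp8, Sp7.
Following each consumer down to its lowest-level prey: Sp6 → Sp11 → Sp4 → Sp3 (levels 1 through 4).
All prey of Sp3 (Sp4 3) are at level 3 or above, so Sp3 is at level 1 + 3 = 4.
Every consumer has at least one prey at level 3 or below, so none exceeds level 4.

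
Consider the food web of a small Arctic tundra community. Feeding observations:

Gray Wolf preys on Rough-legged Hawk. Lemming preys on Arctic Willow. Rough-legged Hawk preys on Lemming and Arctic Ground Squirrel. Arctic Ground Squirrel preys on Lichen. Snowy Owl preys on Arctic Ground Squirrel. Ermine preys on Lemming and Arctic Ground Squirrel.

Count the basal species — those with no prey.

2

Basal species (no prey listed): Arctic Willow, Lichen.
Count: 2.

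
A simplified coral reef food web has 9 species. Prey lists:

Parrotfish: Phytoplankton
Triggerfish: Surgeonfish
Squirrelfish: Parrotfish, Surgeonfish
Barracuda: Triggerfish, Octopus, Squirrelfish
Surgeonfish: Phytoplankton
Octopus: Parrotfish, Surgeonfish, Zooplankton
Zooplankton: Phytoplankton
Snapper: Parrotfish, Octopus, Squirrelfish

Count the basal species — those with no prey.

1

Basal species (no prey listed): Phytoplankton.
Count: 1.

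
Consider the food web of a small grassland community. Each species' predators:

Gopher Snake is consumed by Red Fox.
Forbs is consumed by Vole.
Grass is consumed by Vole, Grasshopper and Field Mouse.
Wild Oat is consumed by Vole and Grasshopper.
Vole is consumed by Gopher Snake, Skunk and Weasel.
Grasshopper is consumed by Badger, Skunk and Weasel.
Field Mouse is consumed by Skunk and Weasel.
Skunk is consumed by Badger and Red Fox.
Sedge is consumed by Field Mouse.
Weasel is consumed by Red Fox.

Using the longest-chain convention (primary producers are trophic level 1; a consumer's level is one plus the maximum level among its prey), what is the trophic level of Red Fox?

Wild Oat is a producer → level 1.
Vole eats Wild Oat (level 1); other prey at levels: Forbs 1, Grass 1 → level 2.
Gopher Snake eats Vole → level 3.
Red Fox eats Gopher Snake (level 3); other prey at levels: Skunk 3, Weasel 3 → level 4.

Trophic level 4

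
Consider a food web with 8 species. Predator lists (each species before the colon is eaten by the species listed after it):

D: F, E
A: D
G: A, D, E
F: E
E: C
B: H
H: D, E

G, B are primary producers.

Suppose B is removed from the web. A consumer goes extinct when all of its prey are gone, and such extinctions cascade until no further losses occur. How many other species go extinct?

1

Remove B.
Round 1: H (all prey gone) → extinct.
No further losses. Total secondary extinctions: 1.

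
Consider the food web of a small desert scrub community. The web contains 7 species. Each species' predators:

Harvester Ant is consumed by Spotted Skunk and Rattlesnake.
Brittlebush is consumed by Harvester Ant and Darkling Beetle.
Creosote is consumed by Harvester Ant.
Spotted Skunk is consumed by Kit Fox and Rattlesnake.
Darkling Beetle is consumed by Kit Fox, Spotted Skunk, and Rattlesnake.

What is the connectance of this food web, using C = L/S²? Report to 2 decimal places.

C = 0.20

The web has S = 7 species and L = 10 feeding links.
C = L / S² = 10 / 49 = 0.2041 ≈ 0.20.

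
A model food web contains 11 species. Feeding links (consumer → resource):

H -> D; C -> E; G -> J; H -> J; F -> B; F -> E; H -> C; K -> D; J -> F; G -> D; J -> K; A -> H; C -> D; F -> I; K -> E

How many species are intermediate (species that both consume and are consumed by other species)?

Intermediate species (has both prey and predators): F, K, C, J, H.
Count: 5.

5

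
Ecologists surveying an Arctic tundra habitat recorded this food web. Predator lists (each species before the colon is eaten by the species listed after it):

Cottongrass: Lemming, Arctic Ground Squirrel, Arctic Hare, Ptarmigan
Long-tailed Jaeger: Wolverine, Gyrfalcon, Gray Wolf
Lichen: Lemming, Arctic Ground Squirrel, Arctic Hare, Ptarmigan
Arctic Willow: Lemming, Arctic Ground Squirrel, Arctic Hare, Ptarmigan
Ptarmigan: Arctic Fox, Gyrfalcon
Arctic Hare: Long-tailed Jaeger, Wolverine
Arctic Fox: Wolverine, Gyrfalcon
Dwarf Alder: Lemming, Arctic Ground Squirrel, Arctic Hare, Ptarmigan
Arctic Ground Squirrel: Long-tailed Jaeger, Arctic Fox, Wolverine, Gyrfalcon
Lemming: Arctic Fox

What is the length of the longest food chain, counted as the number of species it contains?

One longest chain: Dwarf Alder → Arctic Ground Squirrel → Long-tailed Jaeger → Wolverine.
It has 4 species and 3 links.

4 species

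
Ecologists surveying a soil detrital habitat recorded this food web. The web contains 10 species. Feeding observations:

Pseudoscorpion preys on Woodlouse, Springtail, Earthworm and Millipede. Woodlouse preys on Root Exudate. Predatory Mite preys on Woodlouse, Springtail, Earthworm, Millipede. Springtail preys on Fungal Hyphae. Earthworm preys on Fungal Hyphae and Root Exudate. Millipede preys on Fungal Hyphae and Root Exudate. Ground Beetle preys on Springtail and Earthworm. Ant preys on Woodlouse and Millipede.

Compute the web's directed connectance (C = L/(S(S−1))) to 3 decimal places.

C = 0.200

The web has S = 10 species and L = 18 feeding links.
C = L / (S(S−1)) = 18 / 90 = 0.2000 ≈ 0.200.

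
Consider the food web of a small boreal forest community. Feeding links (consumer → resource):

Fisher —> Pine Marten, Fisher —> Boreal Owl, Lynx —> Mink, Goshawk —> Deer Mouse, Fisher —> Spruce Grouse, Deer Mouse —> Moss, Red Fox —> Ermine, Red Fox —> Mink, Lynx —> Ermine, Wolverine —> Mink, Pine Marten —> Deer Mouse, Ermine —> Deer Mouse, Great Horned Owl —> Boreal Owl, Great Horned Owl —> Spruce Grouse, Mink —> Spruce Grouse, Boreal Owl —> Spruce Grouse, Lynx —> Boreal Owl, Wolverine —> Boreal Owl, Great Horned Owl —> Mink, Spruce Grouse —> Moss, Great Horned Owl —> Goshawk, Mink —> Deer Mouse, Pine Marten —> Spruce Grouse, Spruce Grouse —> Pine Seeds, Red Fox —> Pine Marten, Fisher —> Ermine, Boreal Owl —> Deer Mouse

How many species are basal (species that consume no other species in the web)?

2

Basal species (no prey listed): Moss, Pine Seeds.
Count: 2.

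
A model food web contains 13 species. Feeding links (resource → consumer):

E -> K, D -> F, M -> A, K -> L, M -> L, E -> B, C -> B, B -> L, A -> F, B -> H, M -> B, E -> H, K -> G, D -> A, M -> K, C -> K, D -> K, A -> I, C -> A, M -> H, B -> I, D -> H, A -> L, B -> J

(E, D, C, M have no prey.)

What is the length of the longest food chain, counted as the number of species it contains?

One longest chain: E → B → I.
It has 3 species and 2 links.

3 species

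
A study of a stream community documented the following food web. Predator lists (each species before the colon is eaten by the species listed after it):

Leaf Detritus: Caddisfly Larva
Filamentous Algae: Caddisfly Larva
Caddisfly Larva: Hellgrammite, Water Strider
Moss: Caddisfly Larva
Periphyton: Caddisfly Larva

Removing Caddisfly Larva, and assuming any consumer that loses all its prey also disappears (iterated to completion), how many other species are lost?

2

Remove Caddisfly Larva.
Round 1: Hellgrammite (all prey gone), Water Strider (all prey gone) → extinct.
No further losses. Total secondary extinctions: 2.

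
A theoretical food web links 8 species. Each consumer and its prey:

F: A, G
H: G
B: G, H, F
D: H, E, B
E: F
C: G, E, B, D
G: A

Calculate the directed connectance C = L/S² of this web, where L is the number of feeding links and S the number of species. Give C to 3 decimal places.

C = 0.234

The web has S = 8 species and L = 15 feeding links.
C = L / S² = 15 / 64 = 0.2344 ≈ 0.234.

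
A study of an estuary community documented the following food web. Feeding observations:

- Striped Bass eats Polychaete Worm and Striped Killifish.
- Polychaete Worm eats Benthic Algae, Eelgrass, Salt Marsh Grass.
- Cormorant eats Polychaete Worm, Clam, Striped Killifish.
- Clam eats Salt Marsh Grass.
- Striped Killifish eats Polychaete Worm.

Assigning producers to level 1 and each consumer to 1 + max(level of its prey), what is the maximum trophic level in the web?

4

Producers (level 1): Salt Marsh Grass, Eelgrass, Benthic Algae.
Salt Marsh Grass → Polychaete Worm → Striped Killifish → Cormorant gives Cormorant level 4.
No species has a prey at level 4, so no species reaches level 5.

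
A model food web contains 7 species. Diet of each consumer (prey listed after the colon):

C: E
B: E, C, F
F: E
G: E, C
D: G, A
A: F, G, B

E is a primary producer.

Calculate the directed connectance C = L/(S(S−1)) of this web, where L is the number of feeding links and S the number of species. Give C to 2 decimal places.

C = 0.29

The web has S = 7 species and L = 12 feeding links.
C = L / (S(S−1)) = 12 / 42 = 0.2857 ≈ 0.29.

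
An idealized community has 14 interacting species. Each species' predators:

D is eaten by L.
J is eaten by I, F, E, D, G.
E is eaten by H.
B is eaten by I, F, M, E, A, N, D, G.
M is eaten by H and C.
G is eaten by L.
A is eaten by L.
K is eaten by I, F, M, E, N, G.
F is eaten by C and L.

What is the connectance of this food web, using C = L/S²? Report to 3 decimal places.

The web has S = 14 species and L = 27 feeding links.
C = L / S² = 27 / 196 = 0.1378 ≈ 0.138.

C = 0.138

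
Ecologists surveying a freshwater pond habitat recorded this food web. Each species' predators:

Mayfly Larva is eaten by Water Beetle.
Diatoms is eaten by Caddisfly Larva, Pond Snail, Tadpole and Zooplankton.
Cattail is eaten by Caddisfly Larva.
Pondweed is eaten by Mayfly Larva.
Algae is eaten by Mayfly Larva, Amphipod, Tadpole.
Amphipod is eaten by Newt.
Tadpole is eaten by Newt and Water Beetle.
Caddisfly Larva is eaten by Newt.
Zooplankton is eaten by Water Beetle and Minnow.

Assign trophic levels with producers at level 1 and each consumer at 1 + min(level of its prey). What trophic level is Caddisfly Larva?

Cattail is a producer → level 1.
Caddisfly Larva eats Cattail → level 2.

Trophic level 2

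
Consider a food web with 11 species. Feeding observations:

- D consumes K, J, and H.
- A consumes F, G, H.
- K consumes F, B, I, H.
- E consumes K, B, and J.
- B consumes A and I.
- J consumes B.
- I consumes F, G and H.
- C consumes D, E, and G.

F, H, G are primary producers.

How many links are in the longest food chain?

5 links

One longest chain: F → A → B → K → D → C.
It has 6 species and 5 links.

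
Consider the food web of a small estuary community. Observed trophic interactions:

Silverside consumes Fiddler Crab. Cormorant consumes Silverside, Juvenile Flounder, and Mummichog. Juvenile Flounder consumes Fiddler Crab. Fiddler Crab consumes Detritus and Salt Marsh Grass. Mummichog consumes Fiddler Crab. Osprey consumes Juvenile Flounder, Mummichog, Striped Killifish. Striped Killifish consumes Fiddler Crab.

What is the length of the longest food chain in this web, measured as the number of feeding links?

3 links

One longest chain: Salt Marsh Grass → Fiddler Crab → Mummichog → Osprey.
It has 4 species and 3 links.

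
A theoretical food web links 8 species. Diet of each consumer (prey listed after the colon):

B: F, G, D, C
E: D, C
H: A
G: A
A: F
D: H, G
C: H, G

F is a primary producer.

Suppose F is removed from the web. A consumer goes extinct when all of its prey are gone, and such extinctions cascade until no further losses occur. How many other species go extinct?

Remove F.
Round 1: A (all prey gone) → extinct.
Round 2: H (all prey gone), G (all prey gone) → extinct.
Round 3: D (all prey gone), C (all prey gone) → extinct.
Round 4: E (all prey gone), B (all prey gone) → extinct.
No further losses. Total secondary extinctions: 7.

7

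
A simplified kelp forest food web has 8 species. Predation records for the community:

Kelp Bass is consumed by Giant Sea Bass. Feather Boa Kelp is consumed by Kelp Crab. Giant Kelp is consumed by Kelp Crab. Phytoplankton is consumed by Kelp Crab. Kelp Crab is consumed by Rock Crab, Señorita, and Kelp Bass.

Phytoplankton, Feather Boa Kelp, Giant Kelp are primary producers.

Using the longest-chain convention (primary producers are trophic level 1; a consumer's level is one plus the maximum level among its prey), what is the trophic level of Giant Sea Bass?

Phytoplankton is a producer → level 1.
Kelp Crab eats Phytoplankton (level 1); other prey at levels: Feather Boa Kelp 1, Giant Kelp 1 → level 2.
Kelp Bass eats Kelp Crab → level 3.
Giant Sea Bass eats Kelp Bass → level 4.

Trophic level 4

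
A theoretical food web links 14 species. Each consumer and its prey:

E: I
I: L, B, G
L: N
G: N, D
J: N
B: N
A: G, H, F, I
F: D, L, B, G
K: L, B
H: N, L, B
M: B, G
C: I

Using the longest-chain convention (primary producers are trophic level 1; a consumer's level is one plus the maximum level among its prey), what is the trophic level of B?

Trophic level 2

N is a producer → level 1.
B eats N → level 2.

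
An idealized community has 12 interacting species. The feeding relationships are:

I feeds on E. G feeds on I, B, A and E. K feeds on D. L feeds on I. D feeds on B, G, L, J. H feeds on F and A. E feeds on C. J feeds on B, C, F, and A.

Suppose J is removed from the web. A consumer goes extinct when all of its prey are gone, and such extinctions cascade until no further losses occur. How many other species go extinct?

0

Remove J.
Every predator of it retains at least one other prey: D still has B, L, G.
No consumer loses all prey, so no secondary extinctions occur.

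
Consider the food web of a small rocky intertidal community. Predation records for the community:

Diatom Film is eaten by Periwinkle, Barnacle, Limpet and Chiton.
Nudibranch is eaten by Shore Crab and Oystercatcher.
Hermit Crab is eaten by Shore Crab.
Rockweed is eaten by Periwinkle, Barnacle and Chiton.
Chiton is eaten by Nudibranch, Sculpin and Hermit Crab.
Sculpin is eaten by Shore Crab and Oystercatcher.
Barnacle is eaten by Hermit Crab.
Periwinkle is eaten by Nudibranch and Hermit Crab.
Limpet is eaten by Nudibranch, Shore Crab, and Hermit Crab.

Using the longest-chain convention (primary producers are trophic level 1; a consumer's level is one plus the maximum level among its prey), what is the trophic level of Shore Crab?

Diatom Film is a producer → level 1.
Barnacle eats Diatom Film (level 1); other prey at levels: Rockweed 1 → level 2.
Hermit Crab eats Barnacle (level 2); other prey at levels: Limpet 2, Periwinkle 2, Chiton 2 → level 3.
Shore Crab eats Hermit Crab (level 3); other prey at levels: Limpet 2, Nudibranch 3, Sculpin 3 → level 4.

Trophic level 4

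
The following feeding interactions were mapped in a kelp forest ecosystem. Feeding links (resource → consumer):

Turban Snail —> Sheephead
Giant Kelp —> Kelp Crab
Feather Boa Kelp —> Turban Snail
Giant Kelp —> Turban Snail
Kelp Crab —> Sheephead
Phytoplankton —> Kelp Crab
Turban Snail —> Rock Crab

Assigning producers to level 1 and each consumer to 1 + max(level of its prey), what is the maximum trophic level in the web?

Producers (level 1): Feather Boa Kelp, Giant Kelp, Phytoplankton.
Giant Kelp → Kelp Crab → Sheephead gives Sheephead level 3.
No species has a prey at level 3, so no species reaches level 4.

3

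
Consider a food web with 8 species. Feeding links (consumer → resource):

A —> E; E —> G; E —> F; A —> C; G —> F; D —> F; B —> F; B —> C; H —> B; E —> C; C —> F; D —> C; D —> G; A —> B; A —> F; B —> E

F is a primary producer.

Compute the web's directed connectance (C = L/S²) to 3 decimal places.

C = 0.250

The web has S = 8 species and L = 16 feeding links.
C = L / S² = 16 / 64 = 0.2500 ≈ 0.250.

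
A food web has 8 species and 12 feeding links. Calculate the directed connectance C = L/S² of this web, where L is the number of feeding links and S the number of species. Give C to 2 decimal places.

C = 0.19

The web has S = 8 species and L = 12 feeding links.
C = L / S² = 12 / 64 = 0.1875 ≈ 0.19.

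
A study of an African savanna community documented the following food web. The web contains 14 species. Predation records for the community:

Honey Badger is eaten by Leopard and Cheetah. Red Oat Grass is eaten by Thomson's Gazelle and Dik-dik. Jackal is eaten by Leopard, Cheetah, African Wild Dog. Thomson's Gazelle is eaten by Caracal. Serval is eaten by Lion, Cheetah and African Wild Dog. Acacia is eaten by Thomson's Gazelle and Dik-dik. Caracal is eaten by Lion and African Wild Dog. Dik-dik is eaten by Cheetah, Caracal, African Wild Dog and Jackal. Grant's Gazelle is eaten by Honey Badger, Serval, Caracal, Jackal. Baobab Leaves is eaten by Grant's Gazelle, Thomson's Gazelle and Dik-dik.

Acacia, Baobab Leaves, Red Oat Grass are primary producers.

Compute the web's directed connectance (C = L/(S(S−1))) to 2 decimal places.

C = 0.14

The web has S = 14 species and L = 26 feeding links.
C = L / (S(S−1)) = 26 / 182 = 0.1429 ≈ 0.14.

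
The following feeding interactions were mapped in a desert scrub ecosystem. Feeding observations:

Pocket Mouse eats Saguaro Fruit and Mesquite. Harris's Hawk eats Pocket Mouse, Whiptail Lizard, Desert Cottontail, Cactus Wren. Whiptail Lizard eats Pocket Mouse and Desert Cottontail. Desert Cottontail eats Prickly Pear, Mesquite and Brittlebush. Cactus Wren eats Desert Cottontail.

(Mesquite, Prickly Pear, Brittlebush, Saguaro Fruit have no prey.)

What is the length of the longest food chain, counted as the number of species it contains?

One longest chain: Mesquite → Desert Cottontail → Cactus Wren → Harris's Hawk.
It has 4 species and 3 links.

4 species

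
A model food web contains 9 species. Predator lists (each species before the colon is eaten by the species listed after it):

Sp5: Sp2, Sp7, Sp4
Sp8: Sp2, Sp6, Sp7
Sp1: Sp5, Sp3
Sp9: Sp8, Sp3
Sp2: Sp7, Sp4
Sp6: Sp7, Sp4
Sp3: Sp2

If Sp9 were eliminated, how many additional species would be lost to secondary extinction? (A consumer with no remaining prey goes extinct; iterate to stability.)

2

Remove Sp9.
Round 1: Sp8 (all prey gone) → extinct.
Round 2: Sp6 (all prey gone) → extinct.
No further losses. Total secondary extinctions: 2.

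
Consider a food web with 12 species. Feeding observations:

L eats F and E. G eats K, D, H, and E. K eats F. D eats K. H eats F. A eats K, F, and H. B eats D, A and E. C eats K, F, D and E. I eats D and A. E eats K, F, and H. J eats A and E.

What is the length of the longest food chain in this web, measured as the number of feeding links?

3 links

One longest chain: F → K → A → B.
It has 4 species and 3 links.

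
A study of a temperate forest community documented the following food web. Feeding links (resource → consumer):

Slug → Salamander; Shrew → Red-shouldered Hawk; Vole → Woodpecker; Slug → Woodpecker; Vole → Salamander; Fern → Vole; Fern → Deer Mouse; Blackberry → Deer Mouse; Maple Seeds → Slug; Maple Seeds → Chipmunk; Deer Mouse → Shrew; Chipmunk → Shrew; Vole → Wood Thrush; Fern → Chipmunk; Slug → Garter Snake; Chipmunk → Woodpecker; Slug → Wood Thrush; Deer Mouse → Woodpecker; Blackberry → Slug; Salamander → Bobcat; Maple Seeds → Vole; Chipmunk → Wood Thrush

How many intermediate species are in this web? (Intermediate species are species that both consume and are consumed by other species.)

Intermediate species (has both prey and predators): Vole, Deer Mouse, Chipmunk, Slug, Salamander, Shrew.
Count: 6.

6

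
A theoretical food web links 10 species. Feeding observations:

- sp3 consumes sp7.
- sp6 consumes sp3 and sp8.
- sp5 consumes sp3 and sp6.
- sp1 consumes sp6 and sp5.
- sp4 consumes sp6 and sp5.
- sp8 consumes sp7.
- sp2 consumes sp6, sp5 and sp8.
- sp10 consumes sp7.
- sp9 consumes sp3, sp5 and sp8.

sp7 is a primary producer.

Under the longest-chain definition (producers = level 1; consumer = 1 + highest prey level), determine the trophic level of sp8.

sp7 is a producer → level 1.
sp8 eats sp7 → level 2.

Trophic level 2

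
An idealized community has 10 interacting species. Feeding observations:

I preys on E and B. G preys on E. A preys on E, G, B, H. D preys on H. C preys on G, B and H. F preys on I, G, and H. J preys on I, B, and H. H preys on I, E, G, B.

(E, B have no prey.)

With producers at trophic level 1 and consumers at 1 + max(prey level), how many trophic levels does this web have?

Producers (level 1): E, B.
E → G → H → A gives A level 4.
No species has a prey at level 4, so no species reaches level 5.

4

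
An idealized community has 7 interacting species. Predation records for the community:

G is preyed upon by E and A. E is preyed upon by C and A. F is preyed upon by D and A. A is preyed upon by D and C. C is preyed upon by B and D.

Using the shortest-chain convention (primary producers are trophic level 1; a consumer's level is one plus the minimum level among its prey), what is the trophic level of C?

G is a producer → level 1.
E eats G → level 2.
C eats E → level 3.
No prey of C is below level 2, so 3 is the minimum.

Trophic level 3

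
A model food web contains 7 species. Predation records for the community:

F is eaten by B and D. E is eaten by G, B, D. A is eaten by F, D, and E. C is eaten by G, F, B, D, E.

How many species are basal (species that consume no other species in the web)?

2

Basal species (no prey listed): C, A.
Count: 2.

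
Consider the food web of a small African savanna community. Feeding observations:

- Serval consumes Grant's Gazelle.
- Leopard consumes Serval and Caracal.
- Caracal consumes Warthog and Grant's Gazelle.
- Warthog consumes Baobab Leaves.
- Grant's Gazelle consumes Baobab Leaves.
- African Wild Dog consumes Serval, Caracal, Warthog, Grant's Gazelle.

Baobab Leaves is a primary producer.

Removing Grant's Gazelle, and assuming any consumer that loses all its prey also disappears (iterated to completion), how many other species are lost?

Remove Grant's Gazelle.
Round 1: Serval (all prey gone) → extinct.
No further losses. Total secondary extinctions: 1.

1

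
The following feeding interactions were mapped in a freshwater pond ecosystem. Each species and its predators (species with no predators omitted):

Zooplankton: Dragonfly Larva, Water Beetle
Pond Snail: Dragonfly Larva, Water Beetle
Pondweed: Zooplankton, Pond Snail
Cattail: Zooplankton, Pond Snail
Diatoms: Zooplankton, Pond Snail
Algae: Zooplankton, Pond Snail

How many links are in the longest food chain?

One longest chain: Cattail → Zooplankton → Dragonfly Larva.
It has 3 species and 2 links.

2 links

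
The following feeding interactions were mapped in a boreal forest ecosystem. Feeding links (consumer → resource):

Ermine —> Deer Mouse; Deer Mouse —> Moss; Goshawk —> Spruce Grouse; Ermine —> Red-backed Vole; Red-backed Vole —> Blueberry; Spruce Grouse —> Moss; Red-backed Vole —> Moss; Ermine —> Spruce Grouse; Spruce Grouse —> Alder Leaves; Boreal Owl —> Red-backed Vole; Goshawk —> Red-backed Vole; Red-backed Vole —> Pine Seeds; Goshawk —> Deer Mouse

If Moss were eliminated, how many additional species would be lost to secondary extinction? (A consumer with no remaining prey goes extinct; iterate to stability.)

1

Remove Moss.
Round 1: Deer Mouse (all prey gone) → extinct.
No further losses. Total secondary extinctions: 1.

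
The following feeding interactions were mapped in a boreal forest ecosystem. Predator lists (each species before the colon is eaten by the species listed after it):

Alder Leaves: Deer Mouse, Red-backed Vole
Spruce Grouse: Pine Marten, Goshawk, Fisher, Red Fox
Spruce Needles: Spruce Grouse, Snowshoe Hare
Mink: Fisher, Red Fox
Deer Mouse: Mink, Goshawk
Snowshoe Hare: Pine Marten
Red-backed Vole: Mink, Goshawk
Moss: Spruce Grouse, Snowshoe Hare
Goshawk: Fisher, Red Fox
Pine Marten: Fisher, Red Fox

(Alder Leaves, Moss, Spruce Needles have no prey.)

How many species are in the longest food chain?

4 species

One longest chain: Alder Leaves → Deer Mouse → Mink → Fisher.
It has 4 species and 3 links.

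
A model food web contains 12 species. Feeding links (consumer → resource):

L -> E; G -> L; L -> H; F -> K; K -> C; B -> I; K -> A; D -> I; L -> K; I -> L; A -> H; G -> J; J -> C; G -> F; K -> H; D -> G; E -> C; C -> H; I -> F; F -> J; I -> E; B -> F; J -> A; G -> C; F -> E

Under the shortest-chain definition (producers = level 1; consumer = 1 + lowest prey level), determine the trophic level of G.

H is a producer → level 1.
C eats H → level 2.
G eats C → level 3.
No prey of G is below level 2, so 3 is the minimum.

Trophic level 3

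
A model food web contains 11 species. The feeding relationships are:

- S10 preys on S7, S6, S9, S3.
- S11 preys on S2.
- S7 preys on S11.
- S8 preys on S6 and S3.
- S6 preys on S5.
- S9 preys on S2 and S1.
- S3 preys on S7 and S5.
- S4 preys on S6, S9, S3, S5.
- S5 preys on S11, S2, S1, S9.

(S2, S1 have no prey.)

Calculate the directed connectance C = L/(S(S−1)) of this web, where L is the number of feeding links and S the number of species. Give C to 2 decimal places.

C = 0.19

The web has S = 11 species and L = 21 feeding links.
C = L / (S(S−1)) = 21 / 110 = 0.1909 ≈ 0.19.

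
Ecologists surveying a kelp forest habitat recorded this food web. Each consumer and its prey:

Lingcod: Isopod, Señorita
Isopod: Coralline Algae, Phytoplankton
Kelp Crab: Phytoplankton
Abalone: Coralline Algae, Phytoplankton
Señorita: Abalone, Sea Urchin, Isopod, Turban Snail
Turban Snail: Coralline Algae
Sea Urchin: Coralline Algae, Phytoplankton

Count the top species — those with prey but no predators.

2

Top species (has prey, but nothing eats it): Kelp Crab, Lingcod.
Count: 2.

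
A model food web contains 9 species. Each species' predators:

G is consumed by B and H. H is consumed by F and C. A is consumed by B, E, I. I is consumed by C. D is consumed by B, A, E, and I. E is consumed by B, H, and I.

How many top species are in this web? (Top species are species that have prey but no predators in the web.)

Top species (has prey, but nothing eats it): B, C, F.
Count: 3.

3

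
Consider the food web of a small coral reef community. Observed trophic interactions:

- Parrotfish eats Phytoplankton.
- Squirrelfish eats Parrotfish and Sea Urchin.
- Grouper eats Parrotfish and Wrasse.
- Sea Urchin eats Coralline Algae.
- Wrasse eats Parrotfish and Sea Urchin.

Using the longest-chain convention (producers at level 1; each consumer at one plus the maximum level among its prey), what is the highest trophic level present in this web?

Producers (level 1): Coralline Algae, Phytoplankton.
Coralline Algae → Sea Urchin → Wrasse → Grouper gives Grouper level 4.
No species has a prey at level 4, so no species reaches level 5.

4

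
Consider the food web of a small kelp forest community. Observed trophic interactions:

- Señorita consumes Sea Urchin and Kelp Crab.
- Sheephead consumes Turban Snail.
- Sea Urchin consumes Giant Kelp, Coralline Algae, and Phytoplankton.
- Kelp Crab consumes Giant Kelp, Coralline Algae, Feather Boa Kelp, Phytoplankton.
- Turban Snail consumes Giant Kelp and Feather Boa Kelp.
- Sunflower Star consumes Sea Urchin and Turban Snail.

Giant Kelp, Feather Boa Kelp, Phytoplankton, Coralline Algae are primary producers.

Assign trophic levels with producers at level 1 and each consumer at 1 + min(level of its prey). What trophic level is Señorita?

Giant Kelp is a producer → level 1.
Kelp Crab eats Giant Kelp → level 2.
Señorita eats Kelp Crab → level 3.
No prey of Señorita is below level 2, so 3 is the minimum.

Trophic level 3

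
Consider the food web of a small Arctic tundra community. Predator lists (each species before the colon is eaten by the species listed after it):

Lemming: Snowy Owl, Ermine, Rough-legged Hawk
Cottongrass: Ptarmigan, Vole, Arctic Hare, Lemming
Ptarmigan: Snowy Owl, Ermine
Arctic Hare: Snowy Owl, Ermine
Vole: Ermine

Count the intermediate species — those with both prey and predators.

Intermediate species (has both prey and predators): Ptarmigan, Vole, Arctic Hare, Lemming.
Count: 4.

4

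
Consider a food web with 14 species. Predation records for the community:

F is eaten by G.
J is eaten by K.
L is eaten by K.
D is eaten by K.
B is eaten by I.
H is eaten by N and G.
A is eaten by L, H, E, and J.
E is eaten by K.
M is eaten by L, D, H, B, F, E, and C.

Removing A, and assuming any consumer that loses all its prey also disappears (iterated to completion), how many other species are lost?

1

Remove A.
Round 1: J (all prey gone) → extinct.
No further losses. Total secondary extinctions: 1.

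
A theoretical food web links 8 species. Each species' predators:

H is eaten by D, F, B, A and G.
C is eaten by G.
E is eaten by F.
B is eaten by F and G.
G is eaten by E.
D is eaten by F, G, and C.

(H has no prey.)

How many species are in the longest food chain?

One longest chain: H → D → C → G → E → F.
It has 6 species and 5 links.

6 species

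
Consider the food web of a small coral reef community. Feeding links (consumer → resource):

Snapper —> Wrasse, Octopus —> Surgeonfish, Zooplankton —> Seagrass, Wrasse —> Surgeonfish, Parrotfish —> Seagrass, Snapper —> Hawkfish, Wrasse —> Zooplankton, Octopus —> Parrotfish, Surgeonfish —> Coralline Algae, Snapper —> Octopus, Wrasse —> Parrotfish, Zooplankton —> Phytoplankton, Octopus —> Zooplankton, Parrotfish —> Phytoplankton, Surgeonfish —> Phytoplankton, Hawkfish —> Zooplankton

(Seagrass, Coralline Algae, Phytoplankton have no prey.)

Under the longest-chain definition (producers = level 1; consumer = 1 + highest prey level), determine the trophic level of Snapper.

Seagrass is a producer → level 1.
Parrotfish eats Seagrass (level 1); other prey at levels: Phytoplankton 1 → level 2.
Octopus eats Parrotfish (level 2); other prey at levels: Zooplankton 2, Surgeonfish 2 → level 3.
Snapper eats Octopus (level 3); other prey at levels: Hawkfish 3, Wrasse 3 → level 4.

Trophic level 4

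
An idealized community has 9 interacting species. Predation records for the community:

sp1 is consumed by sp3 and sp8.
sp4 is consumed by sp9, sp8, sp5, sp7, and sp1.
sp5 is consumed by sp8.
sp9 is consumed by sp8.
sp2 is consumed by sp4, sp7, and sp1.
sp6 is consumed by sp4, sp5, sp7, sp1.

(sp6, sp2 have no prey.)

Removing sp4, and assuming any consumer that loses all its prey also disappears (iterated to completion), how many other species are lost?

1

Remove sp4.
Round 1: sp9 (all prey gone) → extinct.
No further losses. Total secondary extinctions: 1.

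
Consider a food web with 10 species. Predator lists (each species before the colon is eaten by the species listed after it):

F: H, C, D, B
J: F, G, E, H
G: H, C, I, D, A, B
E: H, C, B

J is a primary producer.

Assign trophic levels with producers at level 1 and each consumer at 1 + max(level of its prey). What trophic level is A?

J is a producer → level 1.
G eats J → level 2.
A eats G → level 3.

Trophic level 3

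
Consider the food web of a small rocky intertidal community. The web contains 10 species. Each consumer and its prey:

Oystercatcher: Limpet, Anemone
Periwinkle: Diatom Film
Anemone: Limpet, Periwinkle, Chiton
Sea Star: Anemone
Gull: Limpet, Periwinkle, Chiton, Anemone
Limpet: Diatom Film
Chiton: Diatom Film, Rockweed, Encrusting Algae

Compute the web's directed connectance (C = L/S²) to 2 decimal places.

The web has S = 10 species and L = 15 feeding links.
C = L / S² = 15 / 100 = 0.1500 ≈ 0.15.

C = 0.15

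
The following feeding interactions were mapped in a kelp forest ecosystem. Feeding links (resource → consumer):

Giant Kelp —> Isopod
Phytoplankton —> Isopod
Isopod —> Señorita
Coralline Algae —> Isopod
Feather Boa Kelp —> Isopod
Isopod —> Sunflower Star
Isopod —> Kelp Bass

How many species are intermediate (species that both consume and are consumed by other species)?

Intermediate species (has both prey and predators): Isopod.
Count: 1.

1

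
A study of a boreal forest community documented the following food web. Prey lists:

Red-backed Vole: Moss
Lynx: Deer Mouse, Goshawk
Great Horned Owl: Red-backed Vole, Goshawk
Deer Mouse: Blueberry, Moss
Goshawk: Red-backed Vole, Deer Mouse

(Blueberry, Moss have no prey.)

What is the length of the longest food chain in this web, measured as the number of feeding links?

3 links

One longest chain: Moss → Red-backed Vole → Goshawk → Lynx.
It has 4 species and 3 links.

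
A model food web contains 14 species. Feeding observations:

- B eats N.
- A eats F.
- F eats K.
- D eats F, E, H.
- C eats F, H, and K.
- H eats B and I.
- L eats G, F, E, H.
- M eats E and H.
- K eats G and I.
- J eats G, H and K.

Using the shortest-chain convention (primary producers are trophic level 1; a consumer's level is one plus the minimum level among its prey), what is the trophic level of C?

Trophic level 3

I is a producer → level 1.
K eats I → level 2.
C eats K → level 3.
No prey of C is below level 2, so 3 is the minimum.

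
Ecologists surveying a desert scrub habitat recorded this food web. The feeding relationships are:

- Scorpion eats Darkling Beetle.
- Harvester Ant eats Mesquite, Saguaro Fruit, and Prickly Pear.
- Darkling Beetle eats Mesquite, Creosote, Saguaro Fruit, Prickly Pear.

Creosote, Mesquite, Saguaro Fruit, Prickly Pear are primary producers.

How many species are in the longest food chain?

3 species

One longest chain: Creosote → Darkling Beetle → Scorpion.
It has 3 species and 2 links.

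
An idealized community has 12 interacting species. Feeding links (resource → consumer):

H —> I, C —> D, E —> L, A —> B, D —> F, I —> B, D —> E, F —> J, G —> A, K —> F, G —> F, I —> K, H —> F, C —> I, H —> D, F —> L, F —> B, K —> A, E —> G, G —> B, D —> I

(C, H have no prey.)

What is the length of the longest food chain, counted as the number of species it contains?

One longest chain: C → D → I → K → F → L.
It has 6 species and 5 links.

6 species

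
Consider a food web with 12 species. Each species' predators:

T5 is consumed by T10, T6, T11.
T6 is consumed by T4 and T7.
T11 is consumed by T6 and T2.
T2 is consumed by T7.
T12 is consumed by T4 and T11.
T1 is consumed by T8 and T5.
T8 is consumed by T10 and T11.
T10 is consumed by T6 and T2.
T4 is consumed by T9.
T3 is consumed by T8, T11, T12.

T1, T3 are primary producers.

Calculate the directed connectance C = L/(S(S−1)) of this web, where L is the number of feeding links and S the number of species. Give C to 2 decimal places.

C = 0.15

The web has S = 12 species and L = 20 feeding links.
C = L / (S(S−1)) = 20 / 132 = 0.1515 ≈ 0.15.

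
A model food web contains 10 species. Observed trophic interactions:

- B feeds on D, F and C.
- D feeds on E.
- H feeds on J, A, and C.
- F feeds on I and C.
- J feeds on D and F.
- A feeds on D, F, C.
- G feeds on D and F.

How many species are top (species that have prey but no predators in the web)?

Top species (has prey, but nothing eats it): B, G, H.
Count: 3.

3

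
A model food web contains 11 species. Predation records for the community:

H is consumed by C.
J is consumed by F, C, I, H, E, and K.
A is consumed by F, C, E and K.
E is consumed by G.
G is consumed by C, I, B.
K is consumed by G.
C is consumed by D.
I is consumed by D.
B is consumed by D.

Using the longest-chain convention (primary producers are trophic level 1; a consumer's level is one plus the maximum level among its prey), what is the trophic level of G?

Trophic level 3

J is a producer → level 1.
K eats J (level 1); other prey at levels: A 1 → level 2.
G eats K (level 2); other prey at levels: E 2 → level 3.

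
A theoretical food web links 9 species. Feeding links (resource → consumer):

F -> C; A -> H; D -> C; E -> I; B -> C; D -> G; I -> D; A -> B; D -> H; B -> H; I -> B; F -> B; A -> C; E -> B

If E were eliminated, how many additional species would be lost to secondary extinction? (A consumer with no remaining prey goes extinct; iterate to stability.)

3

Remove E.
Round 1: I (all prey gone) → extinct.
Round 2: D (all prey gone) → extinct.
Round 3: G (all prey gone) → extinct.
No further losses. Total secondary extinctions: 3.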